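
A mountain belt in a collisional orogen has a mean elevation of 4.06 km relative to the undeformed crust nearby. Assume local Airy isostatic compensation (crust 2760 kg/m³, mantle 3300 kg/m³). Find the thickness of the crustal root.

20.8 km

Balancing pressure at the compensation depth: the weight of the topography is balanced by the buoyancy of the root, ρ_c h = (ρ_m − ρ_c) r.
r = h · ρ_c / (ρ_m − ρ_c) = 4.06 km × 2760 / (3300 − 2760) = 20.8 km.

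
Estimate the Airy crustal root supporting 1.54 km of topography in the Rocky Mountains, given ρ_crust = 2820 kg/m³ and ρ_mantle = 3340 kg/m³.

Balancing pressure at the compensation depth: the weight of the topography is balanced by the buoyancy of the root, ρ_c h = (ρ_m − ρ_c) r.
r = h · ρ_c / (ρ_m − ρ_c) = 1.54 km × 2820 / (3340 − 2820) = 8.35 km.

8.35 km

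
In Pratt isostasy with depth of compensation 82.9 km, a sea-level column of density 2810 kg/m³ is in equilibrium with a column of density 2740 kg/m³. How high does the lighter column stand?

ρ_ref D = ρ (D + h) → h = D (ρ_ref − ρ)/ρ.
h = 82.9 km × (2810 − 2740)/2740 = 2.12 km.

2.12 km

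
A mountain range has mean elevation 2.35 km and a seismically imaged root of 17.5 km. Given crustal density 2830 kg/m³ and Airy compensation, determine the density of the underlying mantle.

Airy balance: ρ_c h = (ρ_m − ρ_c) r → ρ_m = ρ_c (1 + h/r).
ρ_m = 2830 × (1 + 2.35 km/17.5 km) = 3210 kg/m³.

3210 kg/m³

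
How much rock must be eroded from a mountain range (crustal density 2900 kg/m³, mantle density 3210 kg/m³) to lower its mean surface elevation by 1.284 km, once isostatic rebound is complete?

13.3 km

Net drop Δ = e − u = e − e ρ_c/ρ_m = e (ρ_m − ρ_c)/ρ_m.
e = Δ ρ_m/(ρ_m − ρ_c) = 1.284 km × 3210/310 = 13.3 km.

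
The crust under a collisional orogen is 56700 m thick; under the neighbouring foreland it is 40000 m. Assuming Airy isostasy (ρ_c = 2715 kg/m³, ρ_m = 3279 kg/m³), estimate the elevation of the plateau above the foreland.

Excess crust Δ = 56700 m − 40000 m = 16700 m, split between elevation h and root r with h + r = Δ.
Airy balance ρ_c h = (ρ_m − ρ_c) r gives r = h ρ_c/(ρ_m − ρ_c), so h (1 + ρ_c/(ρ_m − ρ_c)) = Δ, i.e. h = Δ (ρ_m − ρ_c)/ρ_m.
h = 16700 m × 564/3279 = 2870 m.

2870 m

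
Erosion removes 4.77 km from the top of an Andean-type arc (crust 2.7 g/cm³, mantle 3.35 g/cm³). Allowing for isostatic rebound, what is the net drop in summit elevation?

Rebound u = e ρ_c/ρ_m = 4.77 km × 2.7/3.35 = 3.844 km.
Net surface drop = e − u = 4.77 km − 3.844 km = e (ρ_m − ρ_c)/ρ_m = 0.926 km.

0.926 km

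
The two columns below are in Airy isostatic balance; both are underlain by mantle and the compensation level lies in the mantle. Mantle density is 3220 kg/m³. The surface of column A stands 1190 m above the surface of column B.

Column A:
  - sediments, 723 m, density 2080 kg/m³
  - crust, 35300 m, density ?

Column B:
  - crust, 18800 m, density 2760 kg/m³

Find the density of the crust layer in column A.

Take the compensation level at the base of the deeper column (depth z_c below the surface of column A) and equate Σ ρ_i t_i down to z_c; mantle fills any gap and the z_c terms cancel.
Column A: 723×2080 + 35300×ρ + (z_c − 36023)×3220
Column B: 1190×0 + 18800×2760 + (z_c − 1190 − 18800)×3220
The z_c×3220 term appears on both sides and cancels. Collect the known terms of each column as K = Σ(ρt)_known − 3220 × (depth of known layers): K_A = 1503840 − 3220×36023 = −114490220; K_B = 51888000 − 3220×(1190 + 18800) = −12479800.
Balance: K_A + 35300×ρ = K_B, so ρ = (K_B − K_A)/35300 = 102010000/35300 = 2890 kg/m³.

2890 kg/m³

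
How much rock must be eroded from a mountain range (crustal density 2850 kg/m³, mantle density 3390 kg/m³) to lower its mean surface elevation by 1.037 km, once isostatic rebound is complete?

6.51 km

Net drop Δ = e − u = e − e ρ_c/ρ_m = e (ρ_m − ρ_c)/ρ_m.
e = Δ ρ_m/(ρ_m − ρ_c) = 1.037 km × 3390/540 = 6.51 km.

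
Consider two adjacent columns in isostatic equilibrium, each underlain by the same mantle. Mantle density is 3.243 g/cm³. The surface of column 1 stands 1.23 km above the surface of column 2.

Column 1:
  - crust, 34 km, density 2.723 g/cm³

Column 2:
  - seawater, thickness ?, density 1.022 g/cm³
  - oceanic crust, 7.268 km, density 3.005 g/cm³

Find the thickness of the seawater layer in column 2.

5.39 km

Take the compensation level at the base of the deeper column (depth z_c below the surface of column 1) and equate Σ ρ_i t_i down to z_c; mantle fills any gap and the z_c terms cancel.
Column 1: 34×2.723 + (z_c − 34)×3.243
Column 2: 1.23×0 + x×1.022 + 7.268×3.005 + (z_c − 1.23 − 7.268 − x)×3.243
The z_c×3.243 term appears on both sides and cancels. Collect the known terms of each column as K = Σ(ρt)_known − 3.243 × (depth of known layers): K_1 = 92.582 − 3.243×34 = −17.68; K_2 = 21.84034 − 3.243×(1.23 + 7.268) = −5.718674.
Balance: K_1 = K_2 − x×(3.243 − 1.022), so x = (K_2 − K_1)/(3.243 − 1.022) = 11.9613/2.221 = 5.39 km.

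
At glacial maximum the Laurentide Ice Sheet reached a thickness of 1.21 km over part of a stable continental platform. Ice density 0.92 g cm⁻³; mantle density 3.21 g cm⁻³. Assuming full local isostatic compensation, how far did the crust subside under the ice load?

0.347 km

Balancing pressure at the compensation depth: the ice load ρ_ice t is balanced by mantle displaced below, ρ_m s.
s = t ρ_ice / ρ_m = 1.21 km × 0.92/3.21 = 0.347 km.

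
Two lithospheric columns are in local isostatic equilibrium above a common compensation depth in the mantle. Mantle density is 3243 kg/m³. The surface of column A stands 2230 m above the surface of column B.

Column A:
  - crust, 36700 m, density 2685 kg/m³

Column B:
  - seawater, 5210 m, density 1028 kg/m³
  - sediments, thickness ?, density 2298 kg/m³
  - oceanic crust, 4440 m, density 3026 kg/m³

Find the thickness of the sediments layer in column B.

Take the compensation level at the base of the deeper column (depth z_c below the surface of column A) and equate Σ ρ_i t_i down to z_c; mantle fills any gap and the z_c terms cancel.
Column A: 36700×2685 + (z_c − 36700)×3243
Column B: 2230×0 + 5210×1028 + x×2298 + 4440×3026 + (z_c − 2230 − 9650 − x)×3243
The z_c×3243 term appears on both sides and cancels. Collect the known terms of each column as K = Σ(ρt)_known − 3243 × (depth of known layers): K_A = 98539500 − 3243×36700 = −20478600; K_B = 18791320 − 3243×(2230 + 9650) = −19735520.
Balance: K_A = K_B − x×(3243 − 2298), so x = (K_B − K_A)/(3243 − 2298) = 743080/945 = 786 m.

786 m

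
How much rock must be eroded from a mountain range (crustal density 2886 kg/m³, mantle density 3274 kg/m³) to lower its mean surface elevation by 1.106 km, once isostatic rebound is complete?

Net drop Δ = e − u = e − e ρ_c/ρ_m = e (ρ_m − ρ_c)/ρ_m.
e = Δ ρ_m/(ρ_m − ρ_c) = 1.106 km × 3274/388 = 9.33 km.

9.33 km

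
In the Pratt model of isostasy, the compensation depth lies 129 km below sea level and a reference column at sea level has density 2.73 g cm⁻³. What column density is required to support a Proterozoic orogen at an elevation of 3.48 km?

2.66 g cm⁻³

Pratt balance: ρ_ref D = ρ (D + h).
ρ = ρ_ref D/(D + h) = 2.73 × 129 km/(129 km + 3.48 km) = 2.66 g cm⁻³.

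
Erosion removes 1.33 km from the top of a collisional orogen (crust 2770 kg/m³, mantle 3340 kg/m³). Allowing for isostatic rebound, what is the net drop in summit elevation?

Rebound u = e ρ_c/ρ_m = 1.33 km × 2770/3340 = 1.103 km.
Net surface drop = e − u = 1.33 km − 1.103 km = e (ρ_m − ρ_c)/ρ_m = 0.227 km.

0.227 km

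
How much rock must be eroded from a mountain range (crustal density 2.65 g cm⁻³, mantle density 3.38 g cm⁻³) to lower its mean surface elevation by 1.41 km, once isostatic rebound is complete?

Net drop Δ = e − u = e − e ρ_c/ρ_m = e (ρ_m − ρ_c)/ρ_m.
e = Δ ρ_m/(ρ_m − ρ_c) = 1.41 km × 3.38/0.73 = 6.53 km.

6.53 km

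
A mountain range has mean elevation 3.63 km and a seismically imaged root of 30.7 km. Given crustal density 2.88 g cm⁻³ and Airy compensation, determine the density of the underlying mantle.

Airy balance: ρ_c h = (ρ_m − ρ_c) r → ρ_m = ρ_c (1 + h/r).
ρ_m = 2.88 × (1 + 3.63 km/30.7 km) = 3.22 g cm⁻³.

3.22 g cm⁻³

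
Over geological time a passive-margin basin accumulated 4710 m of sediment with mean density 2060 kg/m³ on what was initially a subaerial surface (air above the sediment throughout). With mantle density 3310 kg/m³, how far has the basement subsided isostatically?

Subaerial load: s = t ρ_sed / ρ_m = 4710 m × 2060/3310 = 2930 m.

2930 m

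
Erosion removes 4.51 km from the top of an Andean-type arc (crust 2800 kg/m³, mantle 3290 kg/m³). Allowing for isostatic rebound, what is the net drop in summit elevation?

Rebound u = e ρ_c/ρ_m = 4.51 km × 2800/3290 = 3.838 km.
Net surface drop = e − u = 4.51 km − 3.838 km = e (ρ_m − ρ_c)/ρ_m = 0.672 km.

0.672 km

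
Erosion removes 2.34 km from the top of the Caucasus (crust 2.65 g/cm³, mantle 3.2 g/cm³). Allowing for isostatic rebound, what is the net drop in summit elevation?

0.402 km

Rebound u = e ρ_c/ρ_m = 2.34 km × 2.65/3.2 = 1.938 km.
Net surface drop = e − u = 2.34 km − 1.938 km = e (ρ_m − ρ_c)/ρ_m = 0.402 km.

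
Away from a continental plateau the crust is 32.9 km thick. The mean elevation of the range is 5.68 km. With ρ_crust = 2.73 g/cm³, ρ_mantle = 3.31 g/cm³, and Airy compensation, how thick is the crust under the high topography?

Root depth r = h ρ_c / (ρ_m − ρ_c) = 5.68 km × 2.73 / 0.58 = 26.74 km.
Total thickness = T + h + r = 32.9 km + 5.68 km + 26.74 km = 65.3 km.

65.3 km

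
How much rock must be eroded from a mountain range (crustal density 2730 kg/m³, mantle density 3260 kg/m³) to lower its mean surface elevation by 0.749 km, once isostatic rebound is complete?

Net drop Δ = e − u = e − e ρ_c/ρ_m = e (ρ_m − ρ_c)/ρ_m.
e = Δ ρ_m/(ρ_m − ρ_c) = 0.749 km × 3260/530 = 4.61 km.

4.61 km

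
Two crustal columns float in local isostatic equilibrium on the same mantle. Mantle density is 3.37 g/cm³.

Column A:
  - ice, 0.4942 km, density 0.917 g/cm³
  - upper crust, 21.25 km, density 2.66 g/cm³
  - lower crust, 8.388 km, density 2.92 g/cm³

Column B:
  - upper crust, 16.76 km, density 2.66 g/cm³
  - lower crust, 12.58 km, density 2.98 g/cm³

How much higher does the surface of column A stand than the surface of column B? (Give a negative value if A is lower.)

0.97 km

For any compensation level in the mantle, the mantle terms cancel and isostasy reduces to e = (Σt_A − Σt_B) − (Σ(ρt)_A − Σ(ρt)_B) / ρ_m.
Σt_A = 30.1322 km; Σt_B = 29.34 km; Σ(ρt)_A = 81.4711414; Σ(ρt)_B = 82.07 (in km·g/cm³).
e = (30.1322 − 29.34) − (81.4711414 − 82.07) / 3.37 = 0.97 km.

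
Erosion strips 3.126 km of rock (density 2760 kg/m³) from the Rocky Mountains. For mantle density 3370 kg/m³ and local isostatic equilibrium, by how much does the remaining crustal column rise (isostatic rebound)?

Unloading: uplift u = e ρ_c/ρ_m = 3.126 km × 2760/3370 = 2.56 km.

2.56 km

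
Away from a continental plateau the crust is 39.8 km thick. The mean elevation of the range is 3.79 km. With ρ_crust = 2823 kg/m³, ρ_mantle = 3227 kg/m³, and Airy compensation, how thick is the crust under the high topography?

70.1 km

Root depth r = h ρ_c / (ρ_m − ρ_c) = 3.79 km × 2823 / 404 = 26.48 km.
Total thickness = T + h + r = 39.8 km + 3.79 km + 26.48 km = 70.1 km.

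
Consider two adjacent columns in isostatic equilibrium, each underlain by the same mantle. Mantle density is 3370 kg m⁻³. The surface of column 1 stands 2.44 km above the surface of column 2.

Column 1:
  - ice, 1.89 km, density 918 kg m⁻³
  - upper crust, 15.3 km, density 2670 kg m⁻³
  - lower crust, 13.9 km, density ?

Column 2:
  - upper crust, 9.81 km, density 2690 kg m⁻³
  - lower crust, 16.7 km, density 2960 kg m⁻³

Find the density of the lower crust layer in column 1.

2910 kg m⁻³

Take the compensation level at the base of the deeper column (depth z_c below the surface of column 1) and equate Σ ρ_i t_i down to z_c; mantle fills any gap and the z_c terms cancel.
Column 1: 1.89×918 + 15.3×2670 + 13.9×ρ + (z_c − 31.09)×3370
Column 2: 2.44×0 + 9.81×2690 + 16.7×2960 + (z_c − 2.44 − 26.51)×3370
The z_c×3370 term appears on both sides and cancels. Collect the known terms of each column as K = Σ(ρt)_known − 3370 × (depth of known layers): K_1 = 42586.02 − 3370×31.09 = −62187.28; K_2 = 75820.9 − 3370×(2.44 + 26.51) = −21740.6.
Balance: K_1 + 13.9×ρ = K_2, so ρ = (K_2 − K_1)/13.9 = 40446.7/13.9 = 2910 kg m⁻³.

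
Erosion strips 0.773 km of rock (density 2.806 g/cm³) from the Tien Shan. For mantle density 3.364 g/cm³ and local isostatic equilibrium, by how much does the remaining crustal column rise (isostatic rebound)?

0.645 km

Unloading: uplift u = e ρ_c/ρ_m = 0.773 km × 2.806/3.364 = 0.645 km.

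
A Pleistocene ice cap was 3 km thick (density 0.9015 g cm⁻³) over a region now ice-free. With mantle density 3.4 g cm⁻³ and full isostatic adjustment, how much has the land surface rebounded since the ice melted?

Removing the load lets mantle flow back in; uplift u satisfies ρ_ice t = ρ_m u.
u = t ρ_ice/ρ_m = 3 km × 0.9015/3.4 = 0.795 km.

0.795 km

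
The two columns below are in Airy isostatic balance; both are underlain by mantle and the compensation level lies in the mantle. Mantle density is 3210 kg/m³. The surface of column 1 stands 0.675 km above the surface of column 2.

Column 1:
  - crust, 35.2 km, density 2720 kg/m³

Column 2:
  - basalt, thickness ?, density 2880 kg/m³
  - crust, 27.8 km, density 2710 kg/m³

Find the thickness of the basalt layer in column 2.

Take the compensation level at the base of the deeper column (depth z_c below the surface of column 1) and equate Σ ρ_i t_i down to z_c; mantle fills any gap and the z_c terms cancel.
Column 1: 35.2×2720 + (z_c − 35.2)×3210
Column 2: 0.675×0 + x×2880 + 27.8×2710 + (z_c − 0.675 − 27.8 − x)×3210
The z_c×3210 term appears on both sides and cancels. Collect the known terms of each column as K = Σ(ρt)_known − 3210 × (depth of known layers): K_1 = 95744 − 3210×35.2 = −17248; K_2 = 75338 − 3210×(0.675 + 27.8) = −16066.75.
Balance: K_1 = K_2 − x×(3210 − 2880), so x = (K_2 − K_1)/(3210 − 2880) = 1181.25/330 = 3.58 km.

3.58 km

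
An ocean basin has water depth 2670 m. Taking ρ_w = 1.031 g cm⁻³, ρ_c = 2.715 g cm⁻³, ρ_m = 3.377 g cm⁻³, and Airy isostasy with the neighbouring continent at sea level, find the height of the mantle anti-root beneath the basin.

In Airy isostatic equilibrium: replacing crust with seawater at the top is compensated by replacing crust with mantle at the base: d (ρ_c − ρ_w) = a (ρ_m − ρ_c).
a = d (ρ_c − ρ_w)/(ρ_m − ρ_c) = 2670 m × 1.684/0.662 = 6790 m.

6790 m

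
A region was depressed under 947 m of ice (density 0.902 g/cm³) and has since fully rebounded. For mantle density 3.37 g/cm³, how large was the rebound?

Removing the load lets mantle flow back in; uplift u satisfies ρ_ice t = ρ_m u.
u = t ρ_ice/ρ_m = 947 m × 0.902/3.37 = 253 m.

253 m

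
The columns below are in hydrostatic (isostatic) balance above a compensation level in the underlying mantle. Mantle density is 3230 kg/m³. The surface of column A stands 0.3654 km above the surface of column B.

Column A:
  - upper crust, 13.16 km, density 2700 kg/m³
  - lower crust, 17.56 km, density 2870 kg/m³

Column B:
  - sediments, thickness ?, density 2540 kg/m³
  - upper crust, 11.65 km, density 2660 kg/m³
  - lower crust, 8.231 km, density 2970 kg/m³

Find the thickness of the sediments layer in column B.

Take the compensation level at the base of the deeper column (depth z_c below the surface of column A) and equate Σ ρ_i t_i down to z_c; mantle fills any gap and the z_c terms cancel.
Column A: 13.16×2700 + 17.56×2870 + (z_c − 30.72)×3230
Column B: 0.3654×0 + x×2540 + 11.65×2660 + 8.231×2970 + (z_c − 0.3654 − 19.881 − x)×3230
The z_c×3230 term appears on both sides and cancels. Collect the known terms of each column as K = Σ(ρt)_known − 3230 × (depth of known layers): K_A = 85929.2 − 3230×30.72 = −13296.4; K_B = 55435.07 − 3230×(0.3654 + 19.881) = −9960.802.
Balance: K_A = K_B − x×(3230 − 2540), so x = (K_B − K_A)/(3230 − 2540) = 3335.6/690 = 4.83 km.

4.83 km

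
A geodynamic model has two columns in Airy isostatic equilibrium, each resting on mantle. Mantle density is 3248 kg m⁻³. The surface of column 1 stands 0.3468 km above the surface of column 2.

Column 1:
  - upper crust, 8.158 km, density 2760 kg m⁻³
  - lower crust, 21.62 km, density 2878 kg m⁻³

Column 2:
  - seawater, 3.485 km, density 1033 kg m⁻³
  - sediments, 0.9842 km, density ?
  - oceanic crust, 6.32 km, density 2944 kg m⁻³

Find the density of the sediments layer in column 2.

2010 kg m⁻³

Take the compensation level at the base of the deeper column (depth z_c below the surface of column 1) and equate Σ ρ_i t_i down to z_c; mantle fills any gap and the z_c terms cancel.
Column 1: 8.158×2760 + 21.62×2878 + (z_c − 29.778)×3248
Column 2: 0.3468×0 + 3.485×1033 + 0.9842×ρ + 6.32×2944 + (z_c − 0.3468 − 10.7892)×3248
The z_c×3248 term appears on both sides and cancels. Collect the known terms of each column as K = Σ(ρt)_known − 3248 × (depth of known layers): K_1 = 84738.44 − 3248×29.778 = −11980.504; K_2 = 22206.085 − 3248×(0.3468 + 10.7892) = −13963.643.
Balance: K_1 = K_2 + 0.9842×ρ, so ρ = (K_1 − K_2)/0.9842 = 1983.14/0.9842 = 2010 kg m⁻³.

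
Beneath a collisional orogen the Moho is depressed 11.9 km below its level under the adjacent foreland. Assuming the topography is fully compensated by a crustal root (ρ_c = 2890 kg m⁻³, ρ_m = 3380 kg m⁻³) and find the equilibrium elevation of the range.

Isostatic balance requires: ρ_c h = (ρ_m − ρ_c) r.
h = r (ρ_m − ρ_c) / ρ_c = 11.9 km × (3380 − 2890) / 2890 = 2.02 km.

2.02 km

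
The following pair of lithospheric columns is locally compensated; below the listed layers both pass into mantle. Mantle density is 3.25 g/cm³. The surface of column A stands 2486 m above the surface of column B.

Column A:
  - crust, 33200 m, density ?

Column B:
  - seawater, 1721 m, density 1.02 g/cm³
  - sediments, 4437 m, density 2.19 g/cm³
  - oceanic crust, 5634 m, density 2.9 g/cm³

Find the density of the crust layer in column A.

Take the compensation level at the base of the deeper column (depth z_c below the surface of column A) and equate Σ ρ_i t_i down to z_c; mantle fills any gap and the z_c terms cancel.
Column A: 33200×ρ + (z_c − 33200)×3.25
Column B: 2486×0 + 1721×1.02 + 4437×2.19 + 5634×2.9 + (z_c − 2486 − 11792)×3.25
The z_c×3.25 term appears on both sides and cancels. Collect the known terms of each column as K = Σ(ρt)_known − 3.25 × (depth of known layers): K_A = 0 − 3.25×33200 = −107900; K_B = 27811.05 − 3.25×(2486 + 11792) = −18592.45.
Balance: K_A + 33200×ρ = K_B, so ρ = (K_B − K_A)/33200 = 89307.6/33200 = 2.69 g/cm³.

2.69 g/cm³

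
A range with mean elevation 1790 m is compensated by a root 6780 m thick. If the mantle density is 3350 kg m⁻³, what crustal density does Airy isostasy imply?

ρ_c h = (ρ_m − ρ_c) r → ρ_c (h + r) = ρ_m r → ρ_c = ρ_m r / (h + r).
ρ_c = 3350 × 6780 m / (1790 m + 6780 m) = 2650 kg m⁻³.

2650 kg m⁻³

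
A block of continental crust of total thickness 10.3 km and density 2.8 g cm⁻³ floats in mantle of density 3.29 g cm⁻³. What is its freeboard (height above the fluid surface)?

1.53 km

Floating equilibrium: submerged depth d = t ρ_obj/ρ_fluid = 10.3 km × 2.8/3.29 = 8.766 km.
Freeboard = t − d = 10.3 km − 8.766 km = 1.53 km.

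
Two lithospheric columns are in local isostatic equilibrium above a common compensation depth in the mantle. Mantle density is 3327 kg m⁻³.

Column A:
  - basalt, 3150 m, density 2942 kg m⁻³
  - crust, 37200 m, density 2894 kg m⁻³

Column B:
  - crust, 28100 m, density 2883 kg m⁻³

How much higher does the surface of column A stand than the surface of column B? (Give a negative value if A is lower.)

For any compensation level in the mantle, the mantle terms cancel and isostasy reduces to e = (Σt_A − Σt_B) − (Σ(ρt)_A − Σ(ρt)_B) / ρ_m.
Σt_A = 40350 m; Σt_B = 28100 m; Σ(ρt)_A = 116924100; Σ(ρt)_B = 81012300 (in m·kg m⁻³).
e = (40350 − 28100) − (116924100 − 81012300) / 3327 = 1460 m.

1460 m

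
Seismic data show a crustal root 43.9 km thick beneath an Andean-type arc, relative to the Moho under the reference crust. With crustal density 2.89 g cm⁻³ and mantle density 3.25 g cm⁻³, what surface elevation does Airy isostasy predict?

5.47 km

Isostatic balance requires: ρ_c h = (ρ_m − ρ_c) r.
h = r (ρ_m − ρ_c) / ρ_c = 43.9 km × (3.25 − 2.89) / 2.89 = 5.47 km.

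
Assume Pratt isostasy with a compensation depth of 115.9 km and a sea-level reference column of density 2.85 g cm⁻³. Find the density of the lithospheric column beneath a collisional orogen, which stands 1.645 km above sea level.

Pratt balance: ρ_ref D = ρ (D + h).
ρ = ρ_ref D/(D + h) = 2.85 × 115.9 km/(115.9 km + 1.645 km) = 2.81 g cm⁻³.

2.81 g cm⁻³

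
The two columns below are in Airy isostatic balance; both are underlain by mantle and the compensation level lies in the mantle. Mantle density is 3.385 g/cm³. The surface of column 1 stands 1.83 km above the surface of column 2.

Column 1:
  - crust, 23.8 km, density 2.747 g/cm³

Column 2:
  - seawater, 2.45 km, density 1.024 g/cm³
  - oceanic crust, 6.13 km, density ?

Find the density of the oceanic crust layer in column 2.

2.86 g/cm³

Take the compensation level at the base of the deeper column (depth z_c below the surface of column 1) and equate Σ ρ_i t_i down to z_c; mantle fills any gap and the z_c terms cancel.
Column 1: 23.8×2.747 + (z_c − 23.8)×3.385
Column 2: 1.83×0 + 2.45×1.024 + 6.13×ρ + (z_c − 1.83 − 8.58)×3.385
The z_c×3.385 term appears on both sides and cancels. Collect the known terms of each column as K = Σ(ρt)_known − 3.385 × (depth of known layers): K_1 = 65.3786 − 3.385×23.8 = −15.1844; K_2 = 2.5088 − 3.385×(1.83 + 8.58) = −32.72905.
Balance: K_1 = K_2 + 6.13×ρ, so ρ = (K_1 − K_2)/6.13 = 17.5447/6.13 = 2.86 g/cm³.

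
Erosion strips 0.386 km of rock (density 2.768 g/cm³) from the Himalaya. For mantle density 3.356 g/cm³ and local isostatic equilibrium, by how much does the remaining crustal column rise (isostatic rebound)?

0.318 km

Unloading: uplift u = e ρ_c/ρ_m = 0.386 km × 2.768/3.356 = 0.318 km.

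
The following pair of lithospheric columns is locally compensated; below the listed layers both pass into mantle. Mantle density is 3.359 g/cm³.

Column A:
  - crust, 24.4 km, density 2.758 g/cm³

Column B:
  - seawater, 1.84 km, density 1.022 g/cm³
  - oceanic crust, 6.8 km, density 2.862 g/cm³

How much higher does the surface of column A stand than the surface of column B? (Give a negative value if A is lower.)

For any compensation level in the mantle, the mantle terms cancel and isostasy reduces to e = (Σt_A − Σt_B) − (Σ(ρt)_A − Σ(ρt)_B) / ρ_m.
Σt_A = 24.4 km; Σt_B = 8.64 km; Σ(ρt)_A = 67.2952; Σ(ρt)_B = 21.34208 (in km·g/cm³).
e = (24.4 − 8.64) − (67.2952 − 21.34208) / 3.359 = 2.08 km.

2.08 km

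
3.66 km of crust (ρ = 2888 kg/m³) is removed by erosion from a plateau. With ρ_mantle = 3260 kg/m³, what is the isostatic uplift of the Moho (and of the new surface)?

Unloading: uplift u = e ρ_c/ρ_m = 3.66 km × 2888/3260 = 3.24 km.

3.24 km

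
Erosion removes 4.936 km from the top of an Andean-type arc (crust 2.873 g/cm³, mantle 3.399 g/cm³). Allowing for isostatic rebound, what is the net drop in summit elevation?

0.764 km

Rebound u = e ρ_c/ρ_m = 4.936 km × 2.873/3.399 = 4.172 km.
Net surface drop = e − u = 4.936 km − 4.172 km = e (ρ_m − ρ_c)/ρ_m = 0.764 km.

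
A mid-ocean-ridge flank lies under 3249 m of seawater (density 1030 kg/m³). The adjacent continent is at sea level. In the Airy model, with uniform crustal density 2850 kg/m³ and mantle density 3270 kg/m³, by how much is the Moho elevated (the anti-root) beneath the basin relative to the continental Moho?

14100 m

Equating mass per unit area of the two columns: replacing crust with seawater at the top is compensated by replacing crust with mantle at the base: d (ρ_c − ρ_w) = a (ρ_m − ρ_c).
a = d (ρ_c − ρ_w)/(ρ_m − ρ_c) = 3249 m × 1820/420 = 14100 m.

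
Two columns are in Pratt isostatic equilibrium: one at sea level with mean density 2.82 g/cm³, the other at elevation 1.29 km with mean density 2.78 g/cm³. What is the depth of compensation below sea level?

ρ_ref D = ρ (D + h) → D (ρ_ref − ρ) = ρ h.
D = ρ h/(ρ_ref − ρ) = 2.78 × 1.29 km/(2.82 − 2.78) = 89.7 km.

89.7 km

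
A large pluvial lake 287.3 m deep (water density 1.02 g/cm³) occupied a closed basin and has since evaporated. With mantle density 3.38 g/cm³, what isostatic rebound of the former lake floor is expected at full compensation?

86.7 m

u = d ρ_w/ρ_m = 287.3 m × 1.02/3.38 = 86.7 m.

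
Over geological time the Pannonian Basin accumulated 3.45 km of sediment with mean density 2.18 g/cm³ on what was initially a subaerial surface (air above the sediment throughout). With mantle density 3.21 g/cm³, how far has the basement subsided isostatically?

Subaerial load: s = t ρ_sed / ρ_m = 3.45 km × 2.18/3.21 = 2.34 km.

2.34 km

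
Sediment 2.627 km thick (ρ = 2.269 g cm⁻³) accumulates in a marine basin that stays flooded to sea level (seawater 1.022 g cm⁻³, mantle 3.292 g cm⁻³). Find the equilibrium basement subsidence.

1.44 km

Submarine loading: the sediment displaces seawater, and the subsidence is in turn flooded, so s (ρ_m − ρ_w) = t (ρ_sed − ρ_w).
s = 2.627 km × (2.269 − 1.022) / (3.292 − 1.022) = 1.44 km.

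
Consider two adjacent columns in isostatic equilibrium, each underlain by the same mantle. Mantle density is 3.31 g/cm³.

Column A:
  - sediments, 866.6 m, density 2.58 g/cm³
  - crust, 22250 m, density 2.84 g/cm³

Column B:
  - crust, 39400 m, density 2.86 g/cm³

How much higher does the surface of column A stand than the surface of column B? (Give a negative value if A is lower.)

−2010 m

For any compensation level in the mantle, the mantle terms cancel and isostasy reduces to e = (Σt_A − Σt_B) − (Σ(ρt)_A − Σ(ρt)_B) / ρ_m.
Σt_A = 23116.6 m; Σt_B = 39400 m; Σ(ρt)_A = 65425.828; Σ(ρt)_B = 112684 (in m·g/cm³).
e = (23116.6 − 39400) − (65425.828 − 112684) / 3.31 = −2010 m.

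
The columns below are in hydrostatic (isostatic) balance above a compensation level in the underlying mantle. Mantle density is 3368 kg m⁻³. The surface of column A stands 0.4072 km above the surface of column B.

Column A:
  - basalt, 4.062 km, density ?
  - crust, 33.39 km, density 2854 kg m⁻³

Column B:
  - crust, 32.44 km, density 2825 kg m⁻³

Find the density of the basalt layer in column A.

2920 kg m⁻³

Take the compensation level at the base of the deeper column (depth z_c below the surface of column A) and equate Σ ρ_i t_i down to z_c; mantle fills any gap and the z_c terms cancel.
Column A: 4.062×ρ + 33.39×2854 + (z_c − 37.452)×3368
Column B: 0.4072×0 + 32.44×2825 + (z_c − 0.4072 − 32.44)×3368
The z_c×3368 term appears on both sides and cancels. Collect the known terms of each column as K = Σ(ρt)_known − 3368 × (depth of known layers): K_A = 95295.06 − 3368×37.452 = −30843.276; K_B = 91643 − 3368×(0.4072 + 32.44) = −18986.3696.
Balance: K_A + 4.062×ρ = K_B, so ρ = (K_B − K_A)/4.062 = 11856.9/4.062 = 2920 kg m⁻³.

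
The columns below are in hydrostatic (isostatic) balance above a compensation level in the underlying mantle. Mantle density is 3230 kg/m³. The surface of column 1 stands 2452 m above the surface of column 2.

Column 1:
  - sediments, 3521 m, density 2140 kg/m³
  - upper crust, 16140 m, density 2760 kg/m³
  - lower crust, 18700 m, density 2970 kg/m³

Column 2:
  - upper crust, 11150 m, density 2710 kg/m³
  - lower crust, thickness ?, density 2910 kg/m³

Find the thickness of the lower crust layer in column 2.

8020 m

Take the compensation level at the base of the deeper column (depth z_c below the surface of column 1) and equate Σ ρ_i t_i down to z_c; mantle fills any gap and the z_c terms cancel.
Column 1: 3521×2140 + 16140×2760 + 18700×2970 + (z_c − 38361)×3230
Column 2: 2452×0 + 11150×2710 + x×2910 + (z_c − 2452 − 11150 − x)×3230
The z_c×3230 term appears on both sides and cancels. Collect the known terms of each column as K = Σ(ρt)_known − 3230 × (depth of known layers): K_1 = 107620340 − 3230×38361 = −16285690; K_2 = 30216500 − 3230×(2452 + 11150) = −13717960.
Balance: K_1 = K_2 − x×(3230 − 2910), so x = (K_2 − K_1)/(3230 − 2910) = 2567730/320 = 8020 m.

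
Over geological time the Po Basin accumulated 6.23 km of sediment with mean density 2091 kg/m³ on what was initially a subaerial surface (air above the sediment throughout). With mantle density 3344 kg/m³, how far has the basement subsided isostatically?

3.9 km

Subaerial load: s = t ρ_sed / ρ_m = 6.23 km × 2091/3344 = 3.9 km.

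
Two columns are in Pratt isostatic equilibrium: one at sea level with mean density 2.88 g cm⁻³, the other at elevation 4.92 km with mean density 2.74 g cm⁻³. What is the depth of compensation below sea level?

ρ_ref D = ρ (D + h) → D (ρ_ref − ρ) = ρ h.
D = ρ h/(ρ_ref − ρ) = 2.74 × 4.92 km/(2.88 − 2.74) = 96.3 km.

96.3 km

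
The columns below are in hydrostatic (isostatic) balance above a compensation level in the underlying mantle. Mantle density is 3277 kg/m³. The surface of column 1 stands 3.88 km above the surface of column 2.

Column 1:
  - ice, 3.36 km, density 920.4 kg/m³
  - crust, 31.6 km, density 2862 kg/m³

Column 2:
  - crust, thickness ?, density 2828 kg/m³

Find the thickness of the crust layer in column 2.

Take the compensation level at the base of the deeper column (depth z_c below the surface of column 1) and equate Σ ρ_i t_i down to z_c; mantle fills any gap and the z_c terms cancel.
Column 1: 3.36×920.4 + 31.6×2862 + (z_c − 34.96)×3277
Column 2: 3.88×0 + x×2828 + (z_c − 3.88 − 0 − x)×3277
The z_c×3277 term appears on both sides and cancels. Collect the known terms of each column as K = Σ(ρt)_known − 3277 × (depth of known layers): K_1 = 93531.744 − 3277×34.96 = −21032.176; K_2 = 0 − 3277×(3.88 + 0) = −12714.76.
Balance: K_1 = K_2 − x×(3277 − 2828), so x = (K_2 − K_1)/(3277 − 2828) = 8317.42/449 = 18.5 km.

18.5 km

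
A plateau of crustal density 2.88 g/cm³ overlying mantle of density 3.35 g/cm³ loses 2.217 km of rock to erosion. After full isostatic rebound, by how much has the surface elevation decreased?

0.311 km

Rebound u = e ρ_c/ρ_m = 2.217 km × 2.88/3.35 = 1.906 km.
Net surface drop = e − u = 2.217 km − 1.906 km = e (ρ_m − ρ_c)/ρ_m = 0.311 km.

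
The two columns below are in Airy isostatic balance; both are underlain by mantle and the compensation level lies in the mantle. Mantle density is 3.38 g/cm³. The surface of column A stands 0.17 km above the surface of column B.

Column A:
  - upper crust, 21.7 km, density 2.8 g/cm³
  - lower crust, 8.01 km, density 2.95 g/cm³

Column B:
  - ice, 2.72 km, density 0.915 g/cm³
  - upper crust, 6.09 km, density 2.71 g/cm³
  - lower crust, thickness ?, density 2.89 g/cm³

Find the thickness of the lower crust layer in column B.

9.53 km

Take the compensation level at the base of the deeper column (depth z_c below the surface of column A) and equate Σ ρ_i t_i down to z_c; mantle fills any gap and the z_c terms cancel.
Column A: 21.7×2.8 + 8.01×2.95 + (z_c − 29.71)×3.38
Column B: 0.17×0 + 2.72×0.915 + 6.09×2.71 + x×2.89 + (z_c − 0.17 − 8.81 − x)×3.38
The z_c×3.38 term appears on both sides and cancels. Collect the known terms of each column as K = Σ(ρt)_known − 3.38 × (depth of known layers): K_A = 84.3895 − 3.38×29.71 = −16.0303; K_B = 18.9927 − 3.38×(0.17 + 8.81) = −11.3597.
Balance: K_A = K_B − x×(3.38 − 2.89), so x = (K_B − K_A)/(3.38 − 2.89) = 4.6706/0.49 = 9.53 km.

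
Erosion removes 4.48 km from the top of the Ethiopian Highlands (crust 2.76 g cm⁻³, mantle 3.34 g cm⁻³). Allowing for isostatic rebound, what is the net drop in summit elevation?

0.778 km

Rebound u = e ρ_c/ρ_m = 4.48 km × 2.76/3.34 = 3.702 km.
Net surface drop = e − u = 4.48 km − 3.702 km = e (ρ_m − ρ_c)/ρ_m = 0.778 km.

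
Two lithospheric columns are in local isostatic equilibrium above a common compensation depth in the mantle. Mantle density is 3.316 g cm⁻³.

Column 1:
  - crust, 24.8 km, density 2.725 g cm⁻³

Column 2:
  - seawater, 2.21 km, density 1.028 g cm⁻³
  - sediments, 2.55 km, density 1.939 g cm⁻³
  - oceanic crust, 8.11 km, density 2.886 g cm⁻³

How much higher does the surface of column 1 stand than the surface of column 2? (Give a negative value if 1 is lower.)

0.785 km

For any compensation level in the mantle, the mantle terms cancel and isostasy reduces to e = (Σt_1 − Σt_2) − (Σ(ρt)_1 − Σ(ρt)_2) / ρ_m.
Σt_1 = 24.8 km; Σt_2 = 12.87 km; Σ(ρt)_1 = 67.58; Σ(ρt)_2 = 30.62179 (in km·g cm⁻³).
e = (24.8 − 12.87) − (67.58 − 30.62179) / 3.316 = 0.785 km.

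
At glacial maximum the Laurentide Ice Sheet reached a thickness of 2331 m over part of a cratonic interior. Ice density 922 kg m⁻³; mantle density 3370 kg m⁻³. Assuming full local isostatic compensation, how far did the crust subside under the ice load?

By Archimedes' principle applied to the lithosphere: the ice load ρ_ice t is balanced by mantle displaced below, ρ_m s.
s = t ρ_ice / ρ_m = 2331 m × 922/3370 = 638 m.

638 m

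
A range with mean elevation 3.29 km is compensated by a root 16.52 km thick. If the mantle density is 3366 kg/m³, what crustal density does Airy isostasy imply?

2810 kg/m³

ρ_c h = (ρ_m − ρ_c) r → ρ_c (h + r) = ρ_m r → ρ_c = ρ_m r / (h + r).
ρ_c = 3366 × 16.52 km / (3.29 km + 16.52 km) = 2810 kg/m³.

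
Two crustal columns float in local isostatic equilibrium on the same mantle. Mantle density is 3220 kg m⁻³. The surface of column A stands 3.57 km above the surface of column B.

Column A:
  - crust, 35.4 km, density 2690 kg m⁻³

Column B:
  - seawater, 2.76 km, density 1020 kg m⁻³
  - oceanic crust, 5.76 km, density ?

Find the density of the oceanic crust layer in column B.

3010 kg m⁻³

Take the compensation level at the base of the deeper column (depth z_c below the surface of column A) and equate Σ ρ_i t_i down to z_c; mantle fills any gap and the z_c terms cancel.
Column A: 35.4×2690 + (z_c − 35.4)×3220
Column B: 3.57×0 + 2.76×1020 + 5.76×ρ + (z_c − 3.57 − 8.52)×3220
The z_c×3220 term appears on both sides and cancels. Collect the known terms of each column as K = Σ(ρt)_known − 3220 × (depth of known layers): K_A = 95226 − 3220×35.4 = −18762; K_B = 2815.2 − 3220×(3.57 + 8.52) = −36114.6.
Balance: K_A = K_B + 5.76×ρ, so ρ = (K_A − K_B)/5.76 = 17352.6/5.76 = 3010 kg m⁻³.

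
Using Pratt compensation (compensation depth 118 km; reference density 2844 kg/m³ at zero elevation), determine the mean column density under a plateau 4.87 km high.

Pratt balance: ρ_ref D = ρ (D + h).
ρ = ρ_ref D/(D + h) = 2844 × 118 km/(118 km + 4.87 km) = 2730 kg/m³.

2730 kg/m³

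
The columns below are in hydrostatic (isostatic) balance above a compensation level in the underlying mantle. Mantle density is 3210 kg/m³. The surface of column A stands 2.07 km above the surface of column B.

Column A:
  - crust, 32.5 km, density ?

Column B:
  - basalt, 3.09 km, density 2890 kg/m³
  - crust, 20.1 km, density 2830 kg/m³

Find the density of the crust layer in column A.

2740 kg/m³

Take the compensation level at the base of the deeper column (depth z_c below the surface of column A) and equate Σ ρ_i t_i down to z_c; mantle fills any gap and the z_c terms cancel.
Column A: 32.5×ρ + (z_c − 32.5)×3210
Column B: 2.07×0 + 3.09×2890 + 20.1×2830 + (z_c − 2.07 − 23.19)×3210
The z_c×3210 term appears on both sides and cancels. Collect the known terms of each column as K = Σ(ρt)_known − 3210 × (depth of known layers): K_A = 0 − 3210×32.5 = −104325; K_B = 65813.1 − 3210×(2.07 + 23.19) = −15271.5.
Balance: K_A + 32.5×ρ = K_B, so ρ = (K_B − K_A)/32.5 = 89053.5/32.5 = 2740 kg/m³.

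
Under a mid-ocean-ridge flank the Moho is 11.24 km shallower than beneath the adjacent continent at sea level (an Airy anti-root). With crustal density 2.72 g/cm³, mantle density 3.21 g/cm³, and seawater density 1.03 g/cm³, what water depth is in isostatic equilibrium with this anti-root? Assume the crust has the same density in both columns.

Replacing a thickness d of crust by seawater at the top must be balanced by replacing crust with mantle at the base: d (ρ_c − ρ_w) = a (ρ_m − ρ_c).
d = a (ρ_m − ρ_c)/(ρ_c − ρ_w) = 11.24 km × 0.49/1.69 = 3.26 km.

3.26 km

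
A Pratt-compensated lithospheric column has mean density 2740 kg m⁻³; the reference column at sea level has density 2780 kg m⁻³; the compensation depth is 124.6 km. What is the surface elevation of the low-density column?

ρ_ref D = ρ (D + h) → h = D (ρ_ref − ρ)/ρ.
h = 124.6 km × (2780 − 2740)/2740 = 1.82 km.

1.82 km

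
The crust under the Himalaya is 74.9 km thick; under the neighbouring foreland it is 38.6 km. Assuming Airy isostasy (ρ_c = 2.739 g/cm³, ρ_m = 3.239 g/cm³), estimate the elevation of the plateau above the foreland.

Excess crust Δ = 74.9 km − 38.6 km = 36.3 km, split between elevation h and root r with h + r = Δ.
Airy balance ρ_c h = (ρ_m − ρ_c) r gives r = h ρ_c/(ρ_m − ρ_c), so h (1 + ρ_c/(ρ_m − ρ_c)) = Δ, i.e. h = Δ (ρ_m − ρ_c)/ρ_m.
h = 36.3 km × 0.5/3.239 = 5.6 km.

5.6 km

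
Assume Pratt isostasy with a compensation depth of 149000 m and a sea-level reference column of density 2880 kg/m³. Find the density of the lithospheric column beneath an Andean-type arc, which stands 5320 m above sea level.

2780 kg/m³

Pratt balance: ρ_ref D = ρ (D + h).
ρ = ρ_ref D/(D + h) = 2880 × 149000 m/(149000 m + 5320 m) = 2780 kg/m³.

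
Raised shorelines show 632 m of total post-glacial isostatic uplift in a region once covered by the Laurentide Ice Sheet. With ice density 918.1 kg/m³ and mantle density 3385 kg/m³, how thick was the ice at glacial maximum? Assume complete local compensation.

u = t ρ_ice/ρ_m → t = u ρ_m/ρ_ice = 632 m × 3385/918.1 = 2330 m.

2330 m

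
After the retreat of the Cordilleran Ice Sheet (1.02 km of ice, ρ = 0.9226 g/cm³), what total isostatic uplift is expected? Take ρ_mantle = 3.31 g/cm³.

0.284 km

Removing the load lets mantle flow back in; uplift u satisfies ρ_ice t = ρ_m u.
u = t ρ_ice/ρ_m = 1.02 km × 0.9226/3.31 = 0.284 km.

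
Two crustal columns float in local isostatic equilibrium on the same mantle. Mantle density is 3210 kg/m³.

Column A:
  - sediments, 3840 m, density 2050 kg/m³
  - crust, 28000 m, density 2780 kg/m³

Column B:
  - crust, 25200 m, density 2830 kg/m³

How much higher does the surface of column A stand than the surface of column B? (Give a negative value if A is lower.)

For any compensation level in the mantle, the mantle terms cancel and isostasy reduces to e = (Σt_A − Σt_B) − (Σ(ρt)_A − Σ(ρt)_B) / ρ_m.
Σt_A = 31840 m; Σt_B = 25200 m; Σ(ρt)_A = 85712000; Σ(ρt)_B = 71316000 (in m·kg/m³).
e = (31840 − 25200) − (85712000 − 71316000) / 3210 = 2160 m.

2160 m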